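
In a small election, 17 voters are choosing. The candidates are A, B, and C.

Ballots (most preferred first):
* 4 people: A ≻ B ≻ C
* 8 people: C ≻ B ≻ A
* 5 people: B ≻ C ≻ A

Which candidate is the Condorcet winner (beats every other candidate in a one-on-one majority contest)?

B

B vs A: 13–4
B vs C: 9–8
B beats every other candidate.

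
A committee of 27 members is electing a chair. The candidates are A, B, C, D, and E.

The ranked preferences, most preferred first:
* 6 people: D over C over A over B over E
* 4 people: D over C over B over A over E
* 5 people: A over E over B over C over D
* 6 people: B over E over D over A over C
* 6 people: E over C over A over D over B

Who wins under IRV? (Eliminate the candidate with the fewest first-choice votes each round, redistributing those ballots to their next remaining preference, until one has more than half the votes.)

E

Round 1: A 5, B 6, C 0, D 10, E 6. C eliminated.
Round 2: A 5, B 6, D 10, E 6. A eliminated.
Round 3: B 6, D 10, E 11. B eliminated.
Round 4: D 10, E 17. E has a majority (≥14).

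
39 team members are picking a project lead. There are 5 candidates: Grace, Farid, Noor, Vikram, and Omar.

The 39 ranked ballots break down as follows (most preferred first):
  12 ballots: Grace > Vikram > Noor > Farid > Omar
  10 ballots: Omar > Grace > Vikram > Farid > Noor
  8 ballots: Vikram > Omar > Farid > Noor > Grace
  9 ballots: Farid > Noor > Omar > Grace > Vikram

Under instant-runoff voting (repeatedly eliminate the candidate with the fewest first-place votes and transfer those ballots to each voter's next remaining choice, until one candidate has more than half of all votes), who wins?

Omar

Round 1: Grace 12, Farid 9, Noor 0, Vikram 8, Omar 10. Noor eliminated.
Round 2: Grace 12, Farid 9, Vikram 8, Omar 10. Vikram eliminated.
Round 3: Grace 12, Farid 9, Omar 18. Farid eliminated.
Round 4: Grace 12, Omar 27. Omar has a majority (≥20).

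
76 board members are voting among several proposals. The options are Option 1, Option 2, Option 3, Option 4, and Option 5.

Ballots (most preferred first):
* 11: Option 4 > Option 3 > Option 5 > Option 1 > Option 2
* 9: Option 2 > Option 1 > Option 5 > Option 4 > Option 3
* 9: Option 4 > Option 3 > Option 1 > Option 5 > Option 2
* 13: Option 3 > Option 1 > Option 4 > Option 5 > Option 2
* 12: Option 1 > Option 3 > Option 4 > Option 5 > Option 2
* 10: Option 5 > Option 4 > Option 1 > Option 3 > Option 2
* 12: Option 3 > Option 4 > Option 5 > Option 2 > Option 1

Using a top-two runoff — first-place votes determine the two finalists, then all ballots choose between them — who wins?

Option 4

Round 1 first-place votes: Option 1 12, Option 2 9, Option 3 25, Option 4 20, Option 5 10. Option 3 and Option 4 advance.
Runoff: Option 3 is ranked above Option 4 on 37 ballots, Option 4 above Option 3 on 39.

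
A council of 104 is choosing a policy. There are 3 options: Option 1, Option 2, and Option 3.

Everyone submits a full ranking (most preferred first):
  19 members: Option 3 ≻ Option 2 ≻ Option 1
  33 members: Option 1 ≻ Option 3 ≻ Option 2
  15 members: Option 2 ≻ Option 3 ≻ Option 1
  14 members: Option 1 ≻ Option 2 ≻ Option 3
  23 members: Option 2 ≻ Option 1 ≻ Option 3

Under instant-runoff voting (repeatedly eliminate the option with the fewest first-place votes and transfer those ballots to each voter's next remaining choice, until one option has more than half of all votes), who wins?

Option 2

Round 1: Option 1 47, Option 2 38, Option 3 19. Option 3 eliminated.
Round 2: Option 1 47, Option 2 57. Option 2 has a majority (≥53).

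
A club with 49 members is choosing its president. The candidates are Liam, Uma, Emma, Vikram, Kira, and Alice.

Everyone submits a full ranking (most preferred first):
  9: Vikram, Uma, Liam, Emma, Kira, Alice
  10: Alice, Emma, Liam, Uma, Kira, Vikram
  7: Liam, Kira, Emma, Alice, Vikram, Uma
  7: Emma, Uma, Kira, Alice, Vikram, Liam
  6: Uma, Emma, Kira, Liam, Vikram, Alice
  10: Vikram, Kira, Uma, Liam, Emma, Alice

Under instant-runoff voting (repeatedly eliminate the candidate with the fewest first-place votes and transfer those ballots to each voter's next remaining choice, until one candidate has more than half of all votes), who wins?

Round 1: Liam 7, Uma 6, Emma 7, Vikram 19, Kira 0, Alice 10. Kira eliminated.
Round 2: Liam 7, Uma 6, Emma 7, Vikram 19, Alice 10. Uma eliminated.
Round 3: Liam 7, Emma 13, Vikram 19, Alice 10. Liam eliminated.
Round 4: Emma 20, Vikram 19, Alice 10. Alice eliminated.
Round 5: Emma 30, Vikram 19. Emma has a majority (≥25).

Emma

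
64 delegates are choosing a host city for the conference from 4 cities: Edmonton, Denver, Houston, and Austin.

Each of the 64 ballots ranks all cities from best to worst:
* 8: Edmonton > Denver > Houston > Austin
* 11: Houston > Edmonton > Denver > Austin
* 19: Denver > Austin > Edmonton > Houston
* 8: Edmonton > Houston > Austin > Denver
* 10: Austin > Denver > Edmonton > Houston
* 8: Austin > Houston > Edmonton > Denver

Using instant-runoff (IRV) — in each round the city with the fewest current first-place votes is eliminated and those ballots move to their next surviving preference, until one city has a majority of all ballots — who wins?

Edmonton

Round 1: Edmonton 16, Denver 19, Houston 11, Austin 18. Houston eliminated.
Round 2: Edmonton 27, Denver 19, Austin 18. Austin eliminated.
Round 3: Edmonton 35, Denver 29. Edmonton has a majority (≥33).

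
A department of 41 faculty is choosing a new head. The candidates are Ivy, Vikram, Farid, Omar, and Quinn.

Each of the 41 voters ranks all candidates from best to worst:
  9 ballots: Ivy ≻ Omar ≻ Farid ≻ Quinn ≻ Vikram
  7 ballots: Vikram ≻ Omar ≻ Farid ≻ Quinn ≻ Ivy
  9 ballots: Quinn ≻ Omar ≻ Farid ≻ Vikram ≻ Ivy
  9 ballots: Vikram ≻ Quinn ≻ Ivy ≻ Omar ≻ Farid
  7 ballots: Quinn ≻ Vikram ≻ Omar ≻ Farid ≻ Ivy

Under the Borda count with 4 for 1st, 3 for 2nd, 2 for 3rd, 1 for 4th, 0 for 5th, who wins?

Quinn

Ivy: 9×4 + 7×0 + 9×0 + 9×2 + 7×0 = 54
Vikram: 9×0 + 7×4 + 9×1 + 9×4 + 7×3 = 94
Farid: 9×2 + 7×2 + 9×2 + 9×0 + 7×1 = 57
Omar: 9×3 + 7×3 + 9×3 + 9×1 + 7×2 = 98
Quinn: 9×1 + 7×1 + 9×4 + 9×3 + 7×4 = 107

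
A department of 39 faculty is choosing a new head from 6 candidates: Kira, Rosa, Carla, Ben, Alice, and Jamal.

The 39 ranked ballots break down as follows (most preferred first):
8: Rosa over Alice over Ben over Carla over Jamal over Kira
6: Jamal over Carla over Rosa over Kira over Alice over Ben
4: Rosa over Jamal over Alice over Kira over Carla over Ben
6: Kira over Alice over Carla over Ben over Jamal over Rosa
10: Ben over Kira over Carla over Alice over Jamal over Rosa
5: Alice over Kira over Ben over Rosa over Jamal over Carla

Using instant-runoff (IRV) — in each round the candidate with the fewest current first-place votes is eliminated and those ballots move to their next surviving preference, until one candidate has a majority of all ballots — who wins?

Kira

Round 1: Kira 6, Rosa 12, Carla 0, Ben 10, Alice 5, Jamal 6. Carla eliminated.
Round 2: Kira 6, Rosa 12, Ben 10, Alice 5, Jamal 6. Alice eliminated.
Round 3: Kira 11, Rosa 12, Ben 10, Jamal 6. Jamal eliminated.
Round 4: Kira 11, Rosa 18, Ben 10. Ben eliminated.
Round 5: Kira 21, Rosa 18. Kira has a majority (≥20).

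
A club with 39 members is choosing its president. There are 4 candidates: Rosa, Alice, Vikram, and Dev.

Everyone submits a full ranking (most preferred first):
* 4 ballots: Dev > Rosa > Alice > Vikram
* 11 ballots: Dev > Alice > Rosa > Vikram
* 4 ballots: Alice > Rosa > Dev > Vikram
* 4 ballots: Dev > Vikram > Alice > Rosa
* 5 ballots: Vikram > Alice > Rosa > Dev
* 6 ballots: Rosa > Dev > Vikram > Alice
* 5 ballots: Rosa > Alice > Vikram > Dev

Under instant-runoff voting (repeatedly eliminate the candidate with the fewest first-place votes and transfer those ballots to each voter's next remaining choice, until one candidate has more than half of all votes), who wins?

Round 1: Rosa 11, Alice 4, Vikram 5, Dev 19. Alice eliminated.
Round 2: Rosa 15, Vikram 5, Dev 19. Vikram eliminated.
Round 3: Rosa 20, Dev 19. Rosa has a majority (≥20).

Rosa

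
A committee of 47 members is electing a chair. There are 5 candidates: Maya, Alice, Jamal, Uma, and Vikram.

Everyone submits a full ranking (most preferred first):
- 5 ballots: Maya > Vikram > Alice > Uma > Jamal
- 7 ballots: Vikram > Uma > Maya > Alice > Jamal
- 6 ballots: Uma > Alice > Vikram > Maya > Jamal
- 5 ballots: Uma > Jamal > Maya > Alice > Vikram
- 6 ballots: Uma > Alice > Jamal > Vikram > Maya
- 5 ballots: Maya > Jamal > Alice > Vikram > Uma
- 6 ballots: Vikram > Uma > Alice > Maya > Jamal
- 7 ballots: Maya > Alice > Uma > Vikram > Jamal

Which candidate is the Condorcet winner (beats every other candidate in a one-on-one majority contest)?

Uma

Uma vs Maya: 30–17
Uma vs Alice: 30–17
Uma vs Jamal: 42–5
Uma vs Vikram: 24–23
Uma beats every other candidate.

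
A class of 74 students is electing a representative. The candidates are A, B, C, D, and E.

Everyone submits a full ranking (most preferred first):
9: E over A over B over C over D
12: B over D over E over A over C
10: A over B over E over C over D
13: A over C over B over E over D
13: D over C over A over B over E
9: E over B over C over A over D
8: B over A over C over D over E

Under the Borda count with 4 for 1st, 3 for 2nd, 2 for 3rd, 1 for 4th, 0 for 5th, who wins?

B

A: 9×3 + 12×1 + 10×4 + 13×4 + 13×2 + 9×1 + 8×3 = 190
B: 9×2 + 12×4 + 10×3 + 13×2 + 13×1 + 9×3 + 8×4 = 194
C: 9×1 + 12×0 + 10×1 + 13×3 + 13×3 + 9×2 + 8×2 = 131
D: 9×0 + 12×3 + 10×0 + 13×0 + 13×4 + 9×0 + 8×1 = 96
E: 9×4 + 12×2 + 10×2 + 13×1 + 13×0 + 9×4 + 8×0 = 129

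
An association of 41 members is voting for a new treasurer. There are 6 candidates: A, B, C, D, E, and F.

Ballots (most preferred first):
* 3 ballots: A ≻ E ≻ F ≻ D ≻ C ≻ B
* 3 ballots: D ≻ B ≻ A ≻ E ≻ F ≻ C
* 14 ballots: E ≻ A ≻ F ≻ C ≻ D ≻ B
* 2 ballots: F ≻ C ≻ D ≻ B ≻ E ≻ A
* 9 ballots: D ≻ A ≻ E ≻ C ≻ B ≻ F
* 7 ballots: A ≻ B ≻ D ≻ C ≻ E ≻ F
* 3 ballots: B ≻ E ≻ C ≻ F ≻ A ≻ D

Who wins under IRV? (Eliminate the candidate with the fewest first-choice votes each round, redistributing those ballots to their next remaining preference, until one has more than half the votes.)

D

Round 1: A 10, B 3, C 0, D 12, E 14, F 2. C eliminated.
Round 2: A 10, B 3, D 12, E 14, F 2. F eliminated.
Round 3: A 10, B 3, D 14, E 14. B eliminated.
Round 4: A 10, D 14, E 17. A eliminated.
Round 5: D 21, E 20. D has a majority (≥21).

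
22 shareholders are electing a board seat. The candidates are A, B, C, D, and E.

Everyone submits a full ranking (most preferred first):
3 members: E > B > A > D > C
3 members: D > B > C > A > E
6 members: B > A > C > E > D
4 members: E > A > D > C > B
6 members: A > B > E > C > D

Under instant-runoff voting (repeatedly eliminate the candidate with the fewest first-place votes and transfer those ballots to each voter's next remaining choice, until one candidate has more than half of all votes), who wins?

Round 1: A 6, B 6, C 0, D 3, E 7. C eliminated.
Round 2: A 6, B 6, D 3, E 7. D eliminated.
Round 3: A 6, B 9, E 7. A eliminated.
Round 4: B 15, E 7. B has a majority (≥12).

B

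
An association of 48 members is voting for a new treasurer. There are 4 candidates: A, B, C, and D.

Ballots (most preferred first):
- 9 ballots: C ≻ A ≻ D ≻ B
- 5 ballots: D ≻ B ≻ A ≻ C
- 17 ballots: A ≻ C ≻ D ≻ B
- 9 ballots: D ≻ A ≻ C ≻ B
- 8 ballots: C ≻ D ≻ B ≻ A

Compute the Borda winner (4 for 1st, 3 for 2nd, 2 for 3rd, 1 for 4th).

A: 9×3 + 5×2 + 17×4 + 9×3 + 8×1 = 140
B: 9×1 + 5×3 + 17×1 + 9×1 + 8×2 = 66
C: 9×4 + 5×1 + 17×3 + 9×2 + 8×4 = 142
D: 9×2 + 5×4 + 17×2 + 9×4 + 8×3 = 132

C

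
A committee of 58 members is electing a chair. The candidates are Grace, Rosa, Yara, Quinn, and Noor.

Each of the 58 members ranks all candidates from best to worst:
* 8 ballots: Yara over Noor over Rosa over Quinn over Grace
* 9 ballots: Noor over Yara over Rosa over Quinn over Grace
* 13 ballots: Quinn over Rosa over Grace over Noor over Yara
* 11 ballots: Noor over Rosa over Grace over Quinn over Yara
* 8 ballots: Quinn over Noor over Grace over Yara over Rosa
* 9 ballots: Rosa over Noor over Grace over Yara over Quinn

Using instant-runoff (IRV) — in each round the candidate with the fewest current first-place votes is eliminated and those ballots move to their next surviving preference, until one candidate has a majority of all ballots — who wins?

Round 1: Grace 0, Rosa 9, Yara 8, Quinn 21, Noor 20. Grace eliminated.
Round 2: Rosa 9, Yara 8, Quinn 21, Noor 20. Yara eliminated.
Round 3: Rosa 9, Quinn 21, Noor 28. Rosa eliminated.
Round 4: Quinn 21, Noor 37. Noor has a majority (≥30).

Noor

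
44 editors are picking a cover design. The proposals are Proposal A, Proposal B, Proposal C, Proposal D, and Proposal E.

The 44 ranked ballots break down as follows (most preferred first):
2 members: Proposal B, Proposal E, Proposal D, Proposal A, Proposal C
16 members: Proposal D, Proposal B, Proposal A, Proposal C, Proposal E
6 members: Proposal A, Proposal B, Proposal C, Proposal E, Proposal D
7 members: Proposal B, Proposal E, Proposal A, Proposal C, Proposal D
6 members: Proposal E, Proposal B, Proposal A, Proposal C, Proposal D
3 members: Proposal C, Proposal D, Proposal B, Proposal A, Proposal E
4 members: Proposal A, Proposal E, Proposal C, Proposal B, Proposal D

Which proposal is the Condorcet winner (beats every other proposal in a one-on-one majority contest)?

Proposal B vs Proposal A: 34–10
Proposal B vs Proposal C: 37–7
Proposal B vs Proposal D: 25–19
Proposal B vs Proposal E: 34–10
Proposal B beats every other proposal.

Proposal B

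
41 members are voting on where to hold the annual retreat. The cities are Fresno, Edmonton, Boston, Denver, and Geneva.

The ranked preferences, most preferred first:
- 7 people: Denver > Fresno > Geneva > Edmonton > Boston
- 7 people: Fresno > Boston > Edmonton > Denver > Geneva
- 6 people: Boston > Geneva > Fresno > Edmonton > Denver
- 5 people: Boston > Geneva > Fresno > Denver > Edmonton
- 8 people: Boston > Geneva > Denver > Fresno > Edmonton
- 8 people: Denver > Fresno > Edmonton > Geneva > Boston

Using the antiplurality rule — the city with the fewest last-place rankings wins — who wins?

Last-place votes: Fresno 0, Edmonton 13, Boston 15, Denver 6, Geneva 7.

Fresno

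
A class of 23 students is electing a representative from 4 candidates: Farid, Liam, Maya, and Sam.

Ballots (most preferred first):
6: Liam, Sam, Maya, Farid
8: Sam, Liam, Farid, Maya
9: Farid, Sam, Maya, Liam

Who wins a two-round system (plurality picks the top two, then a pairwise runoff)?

Round 1 first-place votes: Farid 9, Liam 6, Maya 0, Sam 8. Farid and Sam advance.
Runoff: Farid is ranked above Sam on 9 ballots, Sam above Farid on 14.

Sam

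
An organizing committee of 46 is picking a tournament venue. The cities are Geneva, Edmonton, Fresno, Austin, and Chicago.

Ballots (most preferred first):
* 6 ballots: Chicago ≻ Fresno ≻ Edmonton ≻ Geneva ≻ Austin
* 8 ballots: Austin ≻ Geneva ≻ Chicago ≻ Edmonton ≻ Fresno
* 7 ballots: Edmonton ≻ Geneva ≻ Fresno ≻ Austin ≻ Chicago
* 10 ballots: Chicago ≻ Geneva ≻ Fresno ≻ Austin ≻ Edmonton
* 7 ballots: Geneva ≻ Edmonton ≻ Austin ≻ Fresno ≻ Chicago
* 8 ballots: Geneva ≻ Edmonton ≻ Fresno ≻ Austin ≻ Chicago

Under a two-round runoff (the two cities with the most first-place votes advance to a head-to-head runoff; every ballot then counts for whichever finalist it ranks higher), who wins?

Geneva

Round 1 first-place votes: Geneva 15, Edmonton 7, Fresno 0, Austin 8, Chicago 16. Chicago and Geneva advance.
Runoff: Chicago is ranked above Geneva on 16 ballots, Geneva above Chicago on 30.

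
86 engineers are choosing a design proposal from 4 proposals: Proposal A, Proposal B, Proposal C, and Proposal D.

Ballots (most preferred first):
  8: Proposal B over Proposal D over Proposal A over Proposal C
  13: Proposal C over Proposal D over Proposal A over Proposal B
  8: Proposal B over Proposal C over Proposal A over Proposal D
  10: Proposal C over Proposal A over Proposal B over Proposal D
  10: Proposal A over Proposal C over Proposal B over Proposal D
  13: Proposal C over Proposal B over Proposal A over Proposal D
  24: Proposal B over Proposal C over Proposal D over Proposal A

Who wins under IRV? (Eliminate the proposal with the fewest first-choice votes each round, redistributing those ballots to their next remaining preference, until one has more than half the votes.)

Proposal C

Round 1: Proposal A 10, Proposal B 40, Proposal C 36, Proposal D 0. Proposal D eliminated.
Round 2: Proposal A 10, Proposal B 40, Proposal C 36. Proposal A eliminated.
Round 3: Proposal B 40, Proposal C 46. Proposal C has a majority (≥44).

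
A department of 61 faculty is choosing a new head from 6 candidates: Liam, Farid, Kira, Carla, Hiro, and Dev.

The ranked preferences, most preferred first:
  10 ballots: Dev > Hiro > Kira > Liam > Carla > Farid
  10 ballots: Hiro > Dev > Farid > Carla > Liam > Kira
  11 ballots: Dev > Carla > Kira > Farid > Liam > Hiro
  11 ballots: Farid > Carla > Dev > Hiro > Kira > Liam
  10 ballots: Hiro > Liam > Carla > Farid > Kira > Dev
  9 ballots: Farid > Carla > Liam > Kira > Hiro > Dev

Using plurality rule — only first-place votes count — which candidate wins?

First-place votes: Liam 0, Farid 20, Kira 0, Carla 0, Hiro 20, Dev 21.

Dev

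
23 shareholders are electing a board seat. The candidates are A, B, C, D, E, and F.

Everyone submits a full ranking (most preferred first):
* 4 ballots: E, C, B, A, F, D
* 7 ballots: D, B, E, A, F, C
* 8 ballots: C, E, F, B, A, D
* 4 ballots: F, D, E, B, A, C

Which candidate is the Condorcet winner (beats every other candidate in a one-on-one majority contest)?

E

E vs A: 23–0
E vs B: 16–7
E vs C: 15–8
E vs D: 12–11
E vs F: 19–4
E beats every other candidate.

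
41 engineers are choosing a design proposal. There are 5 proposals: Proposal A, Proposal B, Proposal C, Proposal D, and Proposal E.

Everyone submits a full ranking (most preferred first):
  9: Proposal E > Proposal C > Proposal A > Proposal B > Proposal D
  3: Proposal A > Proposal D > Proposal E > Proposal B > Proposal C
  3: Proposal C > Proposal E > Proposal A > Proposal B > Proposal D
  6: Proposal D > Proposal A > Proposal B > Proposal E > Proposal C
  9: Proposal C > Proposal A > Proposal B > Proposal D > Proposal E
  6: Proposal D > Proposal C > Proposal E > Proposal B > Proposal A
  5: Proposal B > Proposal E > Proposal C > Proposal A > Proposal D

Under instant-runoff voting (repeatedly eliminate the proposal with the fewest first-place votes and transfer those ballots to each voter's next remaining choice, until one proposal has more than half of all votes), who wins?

Round 1: Proposal A 3, Proposal B 5, Proposal C 12, Proposal D 12, Proposal E 9. Proposal A eliminated.
Round 2: Proposal B 5, Proposal C 12, Proposal D 15, Proposal E 9. Proposal B eliminated.
Round 3: Proposal C 12, Proposal D 15, Proposal E 14. Proposal C eliminated.
Round 4: Proposal D 24, Proposal E 17. Proposal D has a majority (≥21).

Proposal D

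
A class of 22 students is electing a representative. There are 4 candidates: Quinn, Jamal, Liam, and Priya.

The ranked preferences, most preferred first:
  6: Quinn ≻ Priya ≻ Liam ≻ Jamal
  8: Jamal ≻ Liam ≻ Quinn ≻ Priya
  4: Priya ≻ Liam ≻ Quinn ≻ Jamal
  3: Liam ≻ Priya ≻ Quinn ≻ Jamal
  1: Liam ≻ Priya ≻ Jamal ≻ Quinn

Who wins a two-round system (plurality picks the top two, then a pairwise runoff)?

Round 1 first-place votes: Quinn 6, Jamal 8, Liam 4, Priya 4. Jamal and Quinn advance.
Runoff: Jamal is ranked above Quinn on 9 ballots, Quinn above Jamal on 13.

Quinn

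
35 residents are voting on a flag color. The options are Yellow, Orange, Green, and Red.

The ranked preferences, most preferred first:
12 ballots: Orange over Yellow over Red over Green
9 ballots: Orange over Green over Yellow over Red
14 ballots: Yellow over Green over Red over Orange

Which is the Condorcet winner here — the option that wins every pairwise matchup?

Orange

Orange vs Yellow: 21–14
Orange vs Green: 21–14
Orange vs Red: 21–14
Orange beats every other option.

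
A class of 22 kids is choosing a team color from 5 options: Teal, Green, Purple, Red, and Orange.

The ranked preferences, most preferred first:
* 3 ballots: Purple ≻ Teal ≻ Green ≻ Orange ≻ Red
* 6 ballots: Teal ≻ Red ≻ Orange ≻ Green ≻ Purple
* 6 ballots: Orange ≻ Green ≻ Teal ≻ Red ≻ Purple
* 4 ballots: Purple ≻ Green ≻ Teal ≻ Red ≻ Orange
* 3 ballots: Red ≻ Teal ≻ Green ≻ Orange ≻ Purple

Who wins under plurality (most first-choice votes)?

First-place votes: Teal 6, Green 0, Purple 7, Red 3, Orange 6.

Purple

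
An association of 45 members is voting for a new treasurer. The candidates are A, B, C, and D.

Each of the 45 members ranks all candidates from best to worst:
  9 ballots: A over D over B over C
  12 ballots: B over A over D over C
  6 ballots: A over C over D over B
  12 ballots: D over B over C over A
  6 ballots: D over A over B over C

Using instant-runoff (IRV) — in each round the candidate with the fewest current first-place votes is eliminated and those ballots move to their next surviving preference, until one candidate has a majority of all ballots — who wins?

A

Round 1: A 15, B 12, C 0, D 18. C eliminated.
Round 2: A 15, B 12, D 18. B eliminated.
Round 3: A 27, D 18. A has a majority (≥23).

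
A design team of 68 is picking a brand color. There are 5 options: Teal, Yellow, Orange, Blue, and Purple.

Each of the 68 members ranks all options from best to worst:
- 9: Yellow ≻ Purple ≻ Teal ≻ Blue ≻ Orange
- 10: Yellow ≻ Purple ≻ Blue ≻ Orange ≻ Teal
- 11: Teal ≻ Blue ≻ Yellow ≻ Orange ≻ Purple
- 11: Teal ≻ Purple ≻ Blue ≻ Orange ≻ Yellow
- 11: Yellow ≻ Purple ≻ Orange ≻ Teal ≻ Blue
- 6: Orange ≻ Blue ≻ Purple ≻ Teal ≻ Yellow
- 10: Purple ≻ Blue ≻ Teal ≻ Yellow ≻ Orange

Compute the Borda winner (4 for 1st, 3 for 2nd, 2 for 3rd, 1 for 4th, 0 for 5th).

Teal: 9×2 + 10×0 + 11×4 + 11×4 + 11×1 + 6×1 + 10×2 = 143
Yellow: 9×4 + 10×4 + 11×2 + 11×0 + 11×4 + 6×0 + 10×1 = 152
Orange: 9×0 + 10×1 + 11×1 + 11×1 + 11×2 + 6×4 + 10×0 = 78
Blue: 9×1 + 10×2 + 11×3 + 11×2 + 11×0 + 6×3 + 10×3 = 132
Purple: 9×3 + 10×3 + 11×0 + 11×3 + 11×3 + 6×2 + 10×4 = 175

Purple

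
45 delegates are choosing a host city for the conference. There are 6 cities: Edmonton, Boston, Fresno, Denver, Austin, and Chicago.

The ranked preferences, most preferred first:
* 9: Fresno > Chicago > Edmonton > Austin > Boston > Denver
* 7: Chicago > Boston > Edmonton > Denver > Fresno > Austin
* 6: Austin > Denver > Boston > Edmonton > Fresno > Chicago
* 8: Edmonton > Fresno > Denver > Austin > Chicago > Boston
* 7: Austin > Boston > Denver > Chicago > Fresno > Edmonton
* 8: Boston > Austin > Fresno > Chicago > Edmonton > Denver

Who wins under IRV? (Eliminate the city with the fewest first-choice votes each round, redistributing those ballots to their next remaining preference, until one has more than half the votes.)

Boston

Round 1: Edmonton 8, Boston 8, Fresno 9, Denver 0, Austin 13, Chicago 7. Denver eliminated.
Round 2: Edmonton 8, Boston 8, Fresno 9, Austin 13, Chicago 7. Chicago eliminated.
Round 3: Edmonton 8, Boston 15, Fresno 9, Austin 13. Edmonton eliminated.
Round 4: Boston 15, Fresno 17, Austin 13. Austin eliminated.
Round 5: Boston 28, Fresno 17. Boston has a majority (≥23).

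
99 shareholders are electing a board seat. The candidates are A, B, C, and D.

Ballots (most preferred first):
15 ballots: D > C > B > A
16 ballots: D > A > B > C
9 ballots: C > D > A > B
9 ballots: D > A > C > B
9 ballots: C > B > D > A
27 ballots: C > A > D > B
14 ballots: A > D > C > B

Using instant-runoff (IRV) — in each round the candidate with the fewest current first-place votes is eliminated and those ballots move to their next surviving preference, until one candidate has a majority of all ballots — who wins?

D

Round 1: A 14, B 0, C 45, D 40. B eliminated.
Round 2: A 14, C 45, D 40. A eliminated.
Round 3: C 45, D 54. D has a majority (≥50).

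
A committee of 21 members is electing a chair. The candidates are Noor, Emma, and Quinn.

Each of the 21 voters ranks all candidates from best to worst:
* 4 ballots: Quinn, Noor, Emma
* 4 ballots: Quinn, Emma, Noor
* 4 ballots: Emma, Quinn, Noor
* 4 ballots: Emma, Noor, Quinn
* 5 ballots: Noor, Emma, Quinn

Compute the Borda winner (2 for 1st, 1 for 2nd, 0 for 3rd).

Emma

Noor: 4×1 + 4×0 + 4×0 + 4×1 + 5×2 = 18
Emma: 4×0 + 4×1 + 4×2 + 4×2 + 5×1 = 25
Quinn: 4×2 + 4×2 + 4×1 + 4×0 + 5×0 = 20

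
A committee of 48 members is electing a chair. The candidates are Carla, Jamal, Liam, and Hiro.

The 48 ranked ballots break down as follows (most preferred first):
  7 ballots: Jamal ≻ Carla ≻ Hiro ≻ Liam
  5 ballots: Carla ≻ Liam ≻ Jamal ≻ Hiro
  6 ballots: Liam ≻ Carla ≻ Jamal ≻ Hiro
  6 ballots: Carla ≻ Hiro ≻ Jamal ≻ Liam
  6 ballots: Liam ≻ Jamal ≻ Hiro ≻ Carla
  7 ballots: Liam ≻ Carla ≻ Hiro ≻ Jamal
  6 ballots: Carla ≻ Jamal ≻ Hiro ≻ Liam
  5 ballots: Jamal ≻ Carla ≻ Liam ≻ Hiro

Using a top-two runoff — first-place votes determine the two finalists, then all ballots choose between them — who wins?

Round 1 first-place votes: Carla 17, Jamal 12, Liam 19, Hiro 0. Liam and Carla advance.
Runoff: Liam is ranked above Carla on 19 ballots, Carla above Liam on 29.

Carla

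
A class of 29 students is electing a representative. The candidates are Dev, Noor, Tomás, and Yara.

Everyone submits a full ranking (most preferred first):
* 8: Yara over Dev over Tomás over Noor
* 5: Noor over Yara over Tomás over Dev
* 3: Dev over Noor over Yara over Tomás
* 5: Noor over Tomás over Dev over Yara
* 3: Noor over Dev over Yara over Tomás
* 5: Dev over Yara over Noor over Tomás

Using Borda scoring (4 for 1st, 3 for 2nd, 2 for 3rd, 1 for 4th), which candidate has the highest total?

Dev

Dev: 8×3 + 5×1 + 3×4 + 5×2 + 3×3 + 5×4 = 80
Noor: 8×1 + 5×4 + 3×3 + 5×4 + 3×4 + 5×2 = 79
Tomás: 8×2 + 5×2 + 3×1 + 5×3 + 3×1 + 5×1 = 52
Yara: 8×4 + 5×3 + 3×2 + 5×1 + 3×2 + 5×3 = 79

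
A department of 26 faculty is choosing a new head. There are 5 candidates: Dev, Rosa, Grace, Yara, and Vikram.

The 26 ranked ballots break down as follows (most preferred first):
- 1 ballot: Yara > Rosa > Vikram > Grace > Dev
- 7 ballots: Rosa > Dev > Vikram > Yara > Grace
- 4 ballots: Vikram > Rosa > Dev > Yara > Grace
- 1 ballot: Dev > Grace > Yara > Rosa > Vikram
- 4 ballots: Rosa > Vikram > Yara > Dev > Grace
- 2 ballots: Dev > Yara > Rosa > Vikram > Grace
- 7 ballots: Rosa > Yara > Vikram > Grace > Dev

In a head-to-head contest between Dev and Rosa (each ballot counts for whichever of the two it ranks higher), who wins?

Rosa

Dev is ranked above Rosa on 3 ballots; Rosa above Dev on 23.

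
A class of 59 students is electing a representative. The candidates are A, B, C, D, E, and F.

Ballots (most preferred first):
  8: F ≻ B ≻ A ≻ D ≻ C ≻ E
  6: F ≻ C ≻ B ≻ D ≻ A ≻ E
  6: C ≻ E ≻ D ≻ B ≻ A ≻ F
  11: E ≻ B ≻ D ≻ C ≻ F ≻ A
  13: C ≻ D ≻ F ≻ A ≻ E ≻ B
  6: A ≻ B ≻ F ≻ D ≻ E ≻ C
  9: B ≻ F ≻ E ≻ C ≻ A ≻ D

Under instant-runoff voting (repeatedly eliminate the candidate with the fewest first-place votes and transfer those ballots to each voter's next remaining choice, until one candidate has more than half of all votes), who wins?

B

Round 1: A 6, B 9, C 19, D 0, E 11, F 14. D eliminated.
Round 2: A 6, B 9, C 19, E 11, F 14. A eliminated.
Round 3: B 15, C 19, E 11, F 14. E eliminated.
Round 4: B 26, C 19, F 14. F eliminated.
Round 5: B 34, C 25. B has a majority (≥30).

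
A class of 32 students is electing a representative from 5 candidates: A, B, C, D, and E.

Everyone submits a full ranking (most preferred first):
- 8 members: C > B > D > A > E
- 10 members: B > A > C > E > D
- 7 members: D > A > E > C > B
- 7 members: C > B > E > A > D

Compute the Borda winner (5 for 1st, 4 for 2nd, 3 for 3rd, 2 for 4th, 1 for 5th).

C

A: 8×2 + 10×4 + 7×4 + 7×2 = 98
B: 8×4 + 10×5 + 7×1 + 7×4 = 117
C: 8×5 + 10×3 + 7×2 + 7×5 = 119
D: 8×3 + 10×1 + 7×5 + 7×1 = 76
E: 8×1 + 10×2 + 7×3 + 7×3 = 70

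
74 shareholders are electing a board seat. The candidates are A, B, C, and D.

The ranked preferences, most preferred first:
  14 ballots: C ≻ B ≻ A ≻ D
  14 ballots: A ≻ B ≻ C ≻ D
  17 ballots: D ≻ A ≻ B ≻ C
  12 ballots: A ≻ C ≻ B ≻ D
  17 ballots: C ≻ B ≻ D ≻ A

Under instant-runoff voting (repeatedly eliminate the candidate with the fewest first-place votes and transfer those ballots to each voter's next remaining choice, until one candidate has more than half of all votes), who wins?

A

Round 1: A 26, B 0, C 31, D 17. B eliminated.
Round 2: A 26, C 31, D 17. D eliminated.
Round 3: A 43, C 31. A has a majority (≥38).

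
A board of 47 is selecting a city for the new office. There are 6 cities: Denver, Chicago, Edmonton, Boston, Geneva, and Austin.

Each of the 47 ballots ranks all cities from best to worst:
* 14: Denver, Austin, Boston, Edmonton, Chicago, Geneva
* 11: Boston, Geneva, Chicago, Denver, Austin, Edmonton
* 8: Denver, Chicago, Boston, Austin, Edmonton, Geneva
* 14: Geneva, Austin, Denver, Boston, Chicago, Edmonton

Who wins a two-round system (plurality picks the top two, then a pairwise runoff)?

Geneva

Round 1 first-place votes: Denver 22, Chicago 0, Edmonton 0, Boston 11, Geneva 14, Austin 0. Denver and Geneva advance.
Runoff: Denver is ranked above Geneva on 22 ballots, Geneva above Denver on 25.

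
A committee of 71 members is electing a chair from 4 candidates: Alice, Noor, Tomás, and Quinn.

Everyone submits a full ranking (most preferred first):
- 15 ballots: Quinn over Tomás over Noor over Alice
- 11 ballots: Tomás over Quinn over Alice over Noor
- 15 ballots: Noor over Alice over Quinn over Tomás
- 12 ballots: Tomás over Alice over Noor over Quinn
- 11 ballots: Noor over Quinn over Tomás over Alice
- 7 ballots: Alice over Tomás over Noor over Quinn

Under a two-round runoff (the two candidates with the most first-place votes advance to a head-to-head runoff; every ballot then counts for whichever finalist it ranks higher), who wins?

Round 1 first-place votes: Alice 7, Noor 26, Tomás 23, Quinn 15. Noor and Tomás advance.
Runoff: Noor is ranked above Tomás on 26 ballots, Tomás above Noor on 45.

Tomás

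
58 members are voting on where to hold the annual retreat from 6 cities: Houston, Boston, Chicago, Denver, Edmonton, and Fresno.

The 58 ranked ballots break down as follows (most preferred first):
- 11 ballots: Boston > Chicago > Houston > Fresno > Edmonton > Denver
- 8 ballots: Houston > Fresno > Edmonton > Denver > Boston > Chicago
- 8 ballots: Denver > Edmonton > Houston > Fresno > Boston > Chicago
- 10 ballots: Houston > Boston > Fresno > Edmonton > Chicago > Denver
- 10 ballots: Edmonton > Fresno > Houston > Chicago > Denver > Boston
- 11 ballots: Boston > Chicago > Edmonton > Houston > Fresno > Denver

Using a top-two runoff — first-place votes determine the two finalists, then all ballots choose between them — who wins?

Houston

Round 1 first-place votes: Houston 18, Boston 22, Chicago 0, Denver 8, Edmonton 10, Fresno 0. Boston and Houston advance.
Runoff: Boston is ranked above Houston on 22 ballots, Houston above Boston on 36.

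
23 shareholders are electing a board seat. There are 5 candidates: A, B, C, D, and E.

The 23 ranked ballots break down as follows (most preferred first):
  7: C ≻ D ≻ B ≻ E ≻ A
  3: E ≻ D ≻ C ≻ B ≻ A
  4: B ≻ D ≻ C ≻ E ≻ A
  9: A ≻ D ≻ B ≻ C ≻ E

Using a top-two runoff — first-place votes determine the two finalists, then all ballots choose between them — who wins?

Round 1 first-place votes: A 9, B 4, C 7, D 0, E 3. A and C advance.
Runoff: A is ranked above C on 9 ballots, C above A on 14.

C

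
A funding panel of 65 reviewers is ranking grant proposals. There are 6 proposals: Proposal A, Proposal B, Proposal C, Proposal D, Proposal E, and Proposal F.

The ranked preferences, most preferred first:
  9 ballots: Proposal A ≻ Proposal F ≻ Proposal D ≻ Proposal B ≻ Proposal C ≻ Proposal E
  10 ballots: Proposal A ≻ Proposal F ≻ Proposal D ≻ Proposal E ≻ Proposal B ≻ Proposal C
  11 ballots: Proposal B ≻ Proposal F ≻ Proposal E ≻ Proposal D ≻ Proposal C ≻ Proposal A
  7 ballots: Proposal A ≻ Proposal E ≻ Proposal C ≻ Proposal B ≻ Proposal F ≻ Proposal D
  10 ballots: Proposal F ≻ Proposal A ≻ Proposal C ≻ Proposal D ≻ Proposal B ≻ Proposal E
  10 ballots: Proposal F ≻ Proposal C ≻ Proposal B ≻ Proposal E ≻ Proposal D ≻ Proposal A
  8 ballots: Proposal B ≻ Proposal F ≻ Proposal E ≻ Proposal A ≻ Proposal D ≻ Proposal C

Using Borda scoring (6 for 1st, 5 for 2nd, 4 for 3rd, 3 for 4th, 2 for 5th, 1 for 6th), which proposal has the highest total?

Proposal F

Proposal A: 9×6 + 10×6 + 11×1 + 7×6 + 10×5 + 10×1 + 8×3 = 251
Proposal B: 9×3 + 10×2 + 11×6 + 7×3 + 10×2 + 10×4 + 8×6 = 242
Proposal C: 9×2 + 10×1 + 11×2 + 7×4 + 10×4 + 10×5 + 8×1 = 176
Proposal D: 9×4 + 10×4 + 11×3 + 7×1 + 10×3 + 10×2 + 8×2 = 182
Proposal E: 9×1 + 10×3 + 11×4 + 7×5 + 10×1 + 10×3 + 8×4 = 190
Proposal F: 9×5 + 10×5 + 11×5 + 7×2 + 10×6 + 10×6 + 8×5 = 324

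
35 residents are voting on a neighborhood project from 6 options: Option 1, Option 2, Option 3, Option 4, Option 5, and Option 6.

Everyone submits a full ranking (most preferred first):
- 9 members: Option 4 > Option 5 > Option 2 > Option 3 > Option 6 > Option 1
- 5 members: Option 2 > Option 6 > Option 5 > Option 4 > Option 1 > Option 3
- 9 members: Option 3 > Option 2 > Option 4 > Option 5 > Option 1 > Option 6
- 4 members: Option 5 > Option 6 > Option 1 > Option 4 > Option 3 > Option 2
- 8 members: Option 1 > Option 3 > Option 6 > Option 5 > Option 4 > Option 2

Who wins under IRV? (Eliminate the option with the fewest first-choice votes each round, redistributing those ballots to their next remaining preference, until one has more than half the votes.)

Round 1: Option 1 8, Option 2 5, Option 3 9, Option 4 9, Option 5 4, Option 6 0. Option 6 eliminated.
Round 2: Option 1 8, Option 2 5, Option 3 9, Option 4 9, Option 5 4. Option 5 eliminated.
Round 3: Option 1 12, Option 2 5, Option 3 9, Option 4 9. Option 2 eliminated.
Round 4: Option 1 12, Option 3 9, Option 4 14. Option 3 eliminated.
Round 5: Option 1 12, Option 4 23. Option 4 has a majority (≥18).

Option 4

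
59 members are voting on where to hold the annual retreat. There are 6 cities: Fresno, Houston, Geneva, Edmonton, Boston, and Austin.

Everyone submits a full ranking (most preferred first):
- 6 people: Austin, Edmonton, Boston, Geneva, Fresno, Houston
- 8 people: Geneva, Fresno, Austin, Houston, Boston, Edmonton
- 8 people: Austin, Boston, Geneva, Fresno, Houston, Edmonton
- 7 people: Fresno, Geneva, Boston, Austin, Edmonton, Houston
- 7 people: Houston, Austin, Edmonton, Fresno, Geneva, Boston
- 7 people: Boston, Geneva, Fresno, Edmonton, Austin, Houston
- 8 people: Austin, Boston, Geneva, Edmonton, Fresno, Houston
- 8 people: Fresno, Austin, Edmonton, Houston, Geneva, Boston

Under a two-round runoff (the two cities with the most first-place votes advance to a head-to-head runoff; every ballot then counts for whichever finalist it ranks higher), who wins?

Round 1 first-place votes: Fresno 15, Houston 7, Geneva 8, Edmonton 0, Boston 7, Austin 22. Austin and Fresno advance.
Runoff: Austin is ranked above Fresno on 29 ballots, Fresno above Austin on 30.

Fresno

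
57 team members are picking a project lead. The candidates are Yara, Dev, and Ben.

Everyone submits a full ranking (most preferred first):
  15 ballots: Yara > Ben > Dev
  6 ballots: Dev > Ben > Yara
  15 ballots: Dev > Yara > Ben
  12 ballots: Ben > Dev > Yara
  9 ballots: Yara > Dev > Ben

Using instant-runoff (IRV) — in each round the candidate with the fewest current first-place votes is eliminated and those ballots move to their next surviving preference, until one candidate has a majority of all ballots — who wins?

Round 1: Yara 24, Dev 21, Ben 12. Ben eliminated.
Round 2: Yara 24, Dev 33. Dev has a majority (≥29).

Dev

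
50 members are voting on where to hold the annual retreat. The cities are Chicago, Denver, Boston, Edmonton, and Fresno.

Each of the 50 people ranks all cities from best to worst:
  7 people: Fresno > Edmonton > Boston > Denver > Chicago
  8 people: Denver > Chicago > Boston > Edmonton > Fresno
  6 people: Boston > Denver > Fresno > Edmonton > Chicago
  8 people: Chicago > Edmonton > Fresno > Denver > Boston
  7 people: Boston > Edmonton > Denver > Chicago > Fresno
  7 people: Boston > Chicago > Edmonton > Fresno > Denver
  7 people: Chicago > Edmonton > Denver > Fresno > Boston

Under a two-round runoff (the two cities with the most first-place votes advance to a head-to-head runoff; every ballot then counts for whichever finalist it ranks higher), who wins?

Round 1 first-place votes: Chicago 15, Denver 8, Boston 20, Edmonton 0, Fresno 7. Boston and Chicago advance.
Runoff: Boston is ranked above Chicago on 27 ballots, Chicago above Boston on 23.

Boston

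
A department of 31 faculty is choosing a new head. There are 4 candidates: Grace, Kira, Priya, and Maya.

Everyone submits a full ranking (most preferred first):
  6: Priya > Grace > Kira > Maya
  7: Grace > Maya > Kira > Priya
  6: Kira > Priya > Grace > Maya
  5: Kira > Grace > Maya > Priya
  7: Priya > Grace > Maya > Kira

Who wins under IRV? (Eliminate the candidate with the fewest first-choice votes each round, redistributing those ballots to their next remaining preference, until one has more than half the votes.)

Round 1: Grace 7, Kira 11, Priya 13, Maya 0. Maya eliminated.
Round 2: Grace 7, Kira 11, Priya 13. Grace eliminated.
Round 3: Kira 18, Priya 13. Kira has a majority (≥16).

Kira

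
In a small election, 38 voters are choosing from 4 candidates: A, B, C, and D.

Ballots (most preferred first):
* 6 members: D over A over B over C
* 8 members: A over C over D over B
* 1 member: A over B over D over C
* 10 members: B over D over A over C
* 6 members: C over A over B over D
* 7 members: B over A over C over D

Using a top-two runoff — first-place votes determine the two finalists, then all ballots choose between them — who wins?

A

Round 1 first-place votes: A 9, B 17, C 6, D 6. B and A advance.
Runoff: B is ranked above A on 17 ballots, A above B on 21.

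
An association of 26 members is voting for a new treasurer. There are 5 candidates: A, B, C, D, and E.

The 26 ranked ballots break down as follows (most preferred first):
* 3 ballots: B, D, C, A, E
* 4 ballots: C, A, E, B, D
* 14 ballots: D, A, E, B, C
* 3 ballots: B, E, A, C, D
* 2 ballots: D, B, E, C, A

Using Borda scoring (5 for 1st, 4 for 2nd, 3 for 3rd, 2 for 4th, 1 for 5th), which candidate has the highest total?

A: 3×2 + 4×4 + 14×4 + 3×3 + 2×1 = 89
B: 3×5 + 4×2 + 14×2 + 3×5 + 2×4 = 74
C: 3×3 + 4×5 + 14×1 + 3×2 + 2×2 = 53
D: 3×4 + 4×1 + 14×5 + 3×1 + 2×5 = 99
E: 3×1 + 4×3 + 14×3 + 3×4 + 2×3 = 75

D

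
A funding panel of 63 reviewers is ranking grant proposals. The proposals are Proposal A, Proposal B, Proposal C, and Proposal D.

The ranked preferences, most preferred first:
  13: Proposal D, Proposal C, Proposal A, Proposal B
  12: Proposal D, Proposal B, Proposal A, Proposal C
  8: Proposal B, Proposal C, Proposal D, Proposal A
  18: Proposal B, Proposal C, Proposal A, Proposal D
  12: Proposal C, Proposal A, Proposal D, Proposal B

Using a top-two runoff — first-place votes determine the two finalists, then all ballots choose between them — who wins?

Round 1 first-place votes: Proposal A 0, Proposal B 26, Proposal C 12, Proposal D 25. Proposal B and Proposal D advance.
Runoff: Proposal B is ranked above Proposal D on 26 ballots, Proposal D above Proposal B on 37.

Proposal D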